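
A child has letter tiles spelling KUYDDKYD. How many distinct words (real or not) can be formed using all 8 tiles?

KUYDDKYD has 8 letters with D appearing 3 times, K appearing twice, and Y appearing twice.
So there are 8! / (3!·2!·2!) = 1680 distinguishable arrangements.

1680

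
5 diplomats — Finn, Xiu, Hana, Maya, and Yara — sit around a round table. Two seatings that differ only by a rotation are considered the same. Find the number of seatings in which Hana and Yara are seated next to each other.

Treat {Hana, Yara} as one unit (2 internal orders) and seat the resulting 4 units around the table: (3)! circular arrangements.
So 2 × (3)! = 2 × 6 = 12.

12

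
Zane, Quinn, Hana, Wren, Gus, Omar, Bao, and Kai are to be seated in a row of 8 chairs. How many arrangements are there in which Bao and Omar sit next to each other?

Glue Bao and Omar into one block (2 internal orders), leaving 7 units to arrange in a row.
So the count is 2·(7)! = 10080.

10080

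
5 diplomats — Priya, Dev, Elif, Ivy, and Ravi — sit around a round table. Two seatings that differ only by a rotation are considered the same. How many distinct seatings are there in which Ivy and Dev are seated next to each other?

Glue Ivy and Dev into a block (2 internal orders). Seating 4 units around a circle gives (3)! arrangements.
So 2 × (3)! = 2 × 6 = 12.

12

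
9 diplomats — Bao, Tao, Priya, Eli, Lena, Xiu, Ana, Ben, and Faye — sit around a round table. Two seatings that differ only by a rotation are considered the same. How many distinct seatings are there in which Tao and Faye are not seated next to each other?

30240

Without the restriction there are (8)! = 40320 seatings.
Those with Tao next to Faye: fuse the pair into one unit and seat 8 units around a circle — 2·(7)! = 10080.
Subtracting, 40320 − 10080 = 30240.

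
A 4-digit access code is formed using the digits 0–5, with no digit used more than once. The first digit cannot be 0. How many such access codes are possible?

The first digit has 6−1 = 5 choices (anything except 0).
The remaining 3 digits are filled from the other 5 symbols without repetition: 5 × 4 × 3 = 60.
Total: 5 × 60 = 300.

300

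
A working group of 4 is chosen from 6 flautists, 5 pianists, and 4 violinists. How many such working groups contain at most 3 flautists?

1350

Split by how many flautists are chosen (0 through 3).
Sum: C(6,0)·C(9,4) + C(6,1)·C(9,3) + C(6,2)·C(9,2) + C(6,3)·C(9,1) = 126 + 504 + 540 + 180 = 1350.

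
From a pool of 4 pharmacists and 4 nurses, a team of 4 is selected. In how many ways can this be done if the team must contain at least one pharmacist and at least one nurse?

68

With no constraint there are C(8,4) = 70 possible selections.
Selections missing a whole group: no pharmacists → C(4,4) = 1; no nurses → C(4,4) = 1.
Both groups omitted at once is impossible, so 70 − 2 = 68.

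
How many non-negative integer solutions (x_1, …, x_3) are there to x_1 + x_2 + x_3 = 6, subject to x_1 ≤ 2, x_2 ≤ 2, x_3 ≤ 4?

Without the upper bounds there are C(8,2) = 28 ways to split 6 among 3 variables.
Subtract solutions that violate a single cap (substitute x_i' = x_i − (cap_i+1)): x_1 ≥ 3 gives C(5,2) = 10; x_2 ≥ 3 gives C(5,2) = 10; x_3 ≥ 5 gives C(3,2) = 3. Together 23.
Add back pairs where two caps are both exceeded: 1 + 0 + 0 = 1.
By inclusion–exclusion the count is 28 − 23 + 1 = 6.

6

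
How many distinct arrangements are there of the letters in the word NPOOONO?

Letter multiplicities in NPOOONO: N×2, O×4, P×1.
Dividing 7! = 5040 by 4!·2! = 48 for the repeated letters gives 105.

105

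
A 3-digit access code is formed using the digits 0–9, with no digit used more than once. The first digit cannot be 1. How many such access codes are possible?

The first digit has 10−1 = 9 choices (anything except 1).
The remaining 2 digits are filled from the other 9 symbols without repetition: 9 × 8 = 72.
Total: 9 × 72 = 648.

648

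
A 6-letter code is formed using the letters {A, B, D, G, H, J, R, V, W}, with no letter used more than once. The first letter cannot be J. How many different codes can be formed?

53760

The first letter has 9−1 = 8 choices (anything except J).
The remaining 5 letters are filled from the other 8 symbols without repetition: 8 × 7 × 6 × 5 × 4 = 6720.
Total: 8 × 6720 = 53760.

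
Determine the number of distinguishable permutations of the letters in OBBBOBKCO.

Letter multiplicities in OBBBOBKCO: B×4, C×1, K×1, O×3.
Dividing 9! = 362880 by 4!·3! = 144 for the repeated letters gives 2520.

2520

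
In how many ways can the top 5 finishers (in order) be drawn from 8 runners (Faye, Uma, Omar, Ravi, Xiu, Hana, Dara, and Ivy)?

This is an ordered selection of 5 from 8: P(8,5).
That gives 8 × 7 × 6 × 5 × 4 = 6720.

6720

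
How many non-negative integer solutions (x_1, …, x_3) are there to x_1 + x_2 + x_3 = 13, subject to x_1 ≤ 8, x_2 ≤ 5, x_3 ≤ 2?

6

Ignoring the caps, the number of non-negative solutions to x_1+…+x_3 = 13 is C(15,2) = 105.
Subtract solutions that violate a single cap (substitute x_i' = x_i − (cap_i+1)): x_1 ≥ 9 gives C(6,2) = 15; x_2 ≥ 6 gives C(9,2) = 36; x_3 ≥ 3 gives C(12,2) = 66. Together 117.
Add back pairs where two caps are both exceeded: 0 + 3 + 15 = 18.
By inclusion–exclusion the count is 105 − 117 + 18 = 6.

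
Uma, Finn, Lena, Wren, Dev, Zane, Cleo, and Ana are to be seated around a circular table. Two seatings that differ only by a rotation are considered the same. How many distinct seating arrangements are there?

Around a circle, 8 distinct people have 8!/8 = (7)! = 5040 rotationally distinct seatings.

5040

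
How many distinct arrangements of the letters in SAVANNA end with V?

60

With the last slot taken by V, it remains to arrange the other 6 letters (SAANNA).
Those 6 letters have A appearing 3 times and N appearing twice, giving (6)!/(3!·2!) = 60.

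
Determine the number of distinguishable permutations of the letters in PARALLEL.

Letter multiplicities in PARALLEL: A×2, E×1, L×3, P×1, R×1.
The number of distinct arrangements is 8!/(3!·2!) = 40320/12 = 3360.

3360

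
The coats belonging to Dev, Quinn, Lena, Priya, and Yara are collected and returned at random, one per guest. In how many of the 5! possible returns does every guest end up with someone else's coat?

This is the derangement count D_5: permutations of 5 items with no fixed point.
By inclusion–exclusion this is Σ_{j=0}^{5} (−1)^j C(5,j)·(5−j)!.
Computing: 120 − 120 + 60 − 20 + 5 − 1 = 44.

44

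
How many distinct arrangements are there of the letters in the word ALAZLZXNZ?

15120

ALAZLZXNZ has 9 letters with A appearing twice, L appearing twice, and Z appearing 3 times.
So there are 9! / (3!·2!·2!) = 15120 distinguishable arrangements.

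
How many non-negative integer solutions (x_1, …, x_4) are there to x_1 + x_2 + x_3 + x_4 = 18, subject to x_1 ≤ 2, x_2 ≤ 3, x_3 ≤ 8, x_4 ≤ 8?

19

Ignoring the caps, the number of non-negative solutions to x_1+…+x_4 = 18 is C(21,3) = 1330.
Subtract solutions that violate a single cap (substitute x_i' = x_i − (cap_i+1)): x_1 ≥ 3 gives C(18,3) = 816; x_2 ≥ 4 gives C(17,3) = 680; x_3 ≥ 9 gives C(12,3) = 220; x_4 ≥ 9 gives C(12,3) = 220. Together 1936.
Add back pairs where two caps are both exceeded: 364 + 84 + 84 + 56 + 56 + 1 = 645.
Subtract triples: 10 + 10 + 0 + 0 = 20.
By inclusion–exclusion the count is 1330 − 1936 + 645 − 20 = 19.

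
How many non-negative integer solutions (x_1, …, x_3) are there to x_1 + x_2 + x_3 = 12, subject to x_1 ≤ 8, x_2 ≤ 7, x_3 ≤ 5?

38

Ignoring the caps, the number of non-negative solutions to x_1+…+x_3 = 12 is C(14,2) = 91.
Subtract solutions that violate a single cap (substitute x_i' = x_i − (cap_i+1)): x_1 ≥ 9 gives C(5,2) = 10; x_2 ≥ 8 gives C(6,2) = 15; x_3 ≥ 6 gives C(8,2) = 28. Together 53.
No two caps can be exceeded simultaneously, so the pair terms are all 0.
By inclusion–exclusion the count is 91 − 53 + 0 = 38.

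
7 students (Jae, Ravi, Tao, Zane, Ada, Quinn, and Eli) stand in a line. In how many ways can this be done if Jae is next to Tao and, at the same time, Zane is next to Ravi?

Treat {Jae,Tao} as one block (2 orders) and {Zane,Ravi} as another (2 orders).
That leaves 5 units to arrange: 2 × 2 × 5! = 4 × 120 = 480.

480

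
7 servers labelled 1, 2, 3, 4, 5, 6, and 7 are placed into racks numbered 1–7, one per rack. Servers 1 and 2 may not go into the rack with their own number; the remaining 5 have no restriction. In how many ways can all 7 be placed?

Let Aᵢ (for i ∈ {1, 2}) be the placements that put server i in its forbidden rack. Any j of these fix j positions, leaving (7−j)! ways to fill the rest, and there are C(2,j) ways to pick which j.
By inclusion–exclusion, the number of valid placements is Σ_{j=0}^{2} (−1)^j C(2,j)·(7−j)!.
Computing: 5040 − 1440 + 120 = 3720.

3720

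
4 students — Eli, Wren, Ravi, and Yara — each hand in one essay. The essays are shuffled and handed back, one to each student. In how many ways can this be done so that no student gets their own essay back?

9

Let Aᵢ be the assignments in which student i gets their own essay. We want the size of the complement of A₁∪…∪A_4.
By inclusion–exclusion this is Σ_{j=0}^{4} (−1)^j C(4,j)·(4−j)!.
Computing: 24 − 24 + 12 − 4 + 1 = 9.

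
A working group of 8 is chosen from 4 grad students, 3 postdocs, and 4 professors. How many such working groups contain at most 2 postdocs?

Split by how many postdocs are chosen (0 through 2).
Sum: C(3,0)·C(8,8) + C(3,1)·C(8,7) + C(3,2)·C(8,6) = 1 + 24 + 84 = 109.

109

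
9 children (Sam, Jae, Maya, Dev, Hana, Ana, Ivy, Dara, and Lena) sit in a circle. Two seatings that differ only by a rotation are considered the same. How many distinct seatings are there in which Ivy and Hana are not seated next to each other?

30240

All circular seatings of 9 people number (8)! = 40320.
Seatings with Ivy beside Hana: treat them as a block with 2 internal orders, giving 2 × (7)! = 10080.
Subtracting, 40320 − 10080 = 30240.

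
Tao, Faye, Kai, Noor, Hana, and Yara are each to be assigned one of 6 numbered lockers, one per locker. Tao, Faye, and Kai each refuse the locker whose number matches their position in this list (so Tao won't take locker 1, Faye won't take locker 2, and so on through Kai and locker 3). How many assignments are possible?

Let Aᵢ (for i ∈ {1, 2, 3}) be the placements that put person i in their forbidden locker. Any j of these fix j positions, leaving (6−j)! ways to fill the rest, and there are C(3,j) ways to pick which j.
By inclusion–exclusion, the number of valid placements is Σ_{j=0}^{3} (−1)^j C(3,j)·(6−j)!.
Computing: 720 − 360 + 72 − 6 = 426.

426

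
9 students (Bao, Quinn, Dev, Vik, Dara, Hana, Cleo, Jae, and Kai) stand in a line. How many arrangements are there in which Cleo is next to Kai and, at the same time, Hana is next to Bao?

20160

Treat {Cleo,Kai} as one block (2 orders) and {Hana,Bao} as another (2 orders).
That leaves 7 units to arrange: 2 × 2 × 7! = 4 × 5040 = 20160.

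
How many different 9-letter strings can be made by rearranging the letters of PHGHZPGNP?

PHGHZPGNP has 9 letters with G appearing twice, H appearing twice, and P appearing 3 times.
So there are 9! / (3!·2!·2!) = 15120 distinguishable arrangements.

15120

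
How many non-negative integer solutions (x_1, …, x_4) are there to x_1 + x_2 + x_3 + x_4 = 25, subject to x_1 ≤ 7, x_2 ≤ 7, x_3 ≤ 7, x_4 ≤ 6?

Ignoring the caps, the number of non-negative solutions to x_1+…+x_4 = 25 is C(28,3) = 3276.
Subtract solutions that violate a single cap (substitute x_i' = x_i − (cap_i+1)): x_1 ≥ 8 gives C(20,3) = 1140; x_2 ≥ 8 gives C(20,3) = 1140; x_3 ≥ 8 gives C(20,3) = 1140; x_4 ≥ 7 gives C(21,3) = 1330. Together 4750.
Add back pairs where two caps are both exceeded: 220 + 220 + 286 + 220 + 286 + 286 = 1518.
Subtract triples: 4 + 10 + 10 + 10 = 34.
By inclusion–exclusion the count is 3276 − 4750 + 1518 − 34 = 10.

10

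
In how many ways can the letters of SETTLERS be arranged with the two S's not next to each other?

Total arrangements of SETTLERS: 8!/(2!·2!·2!) = 5040.
Arrangements with the S's together: treat SS as one letter, giving (7)!/(2!·2!) = 1260.
Hence 5040 − 1260 = 3780.

3780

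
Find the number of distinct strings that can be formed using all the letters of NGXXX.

NGXXX has 5 letters with X appearing 3 times.
So there are 5! / (3!) = 20 distinguishable arrangements.

20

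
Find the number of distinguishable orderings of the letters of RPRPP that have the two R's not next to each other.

There are 5!/(3!·2!) = 10 arrangements of RPRPP in total.
If the two R's are adjacent, glue them into one block, leaving 4 items to arrange: (4)!/(3!) = 4 ways.
Subtracting, 10 − 4 = 6 arrangements keep the R's apart.

6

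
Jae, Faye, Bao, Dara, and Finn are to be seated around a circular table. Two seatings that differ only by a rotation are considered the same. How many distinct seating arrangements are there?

24

Fix one person's seat to break rotational symmetry; the remaining 4 people can be arranged in (4)! = 24 ways.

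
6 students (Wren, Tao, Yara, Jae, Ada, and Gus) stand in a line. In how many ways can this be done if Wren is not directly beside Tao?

480

Of the 6! = 720 arrangements, those with Wren and Tao adjacent number 2 × 5! = 240 (treat the pair as a block with 2 internal orders).
So 720 − 240 = 480 arrangements keep them apart.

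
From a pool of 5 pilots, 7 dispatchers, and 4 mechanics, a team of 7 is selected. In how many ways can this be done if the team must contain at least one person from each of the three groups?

10283

Total 7-person selections from all 16: C(16,7) = 11440.
Subtract selections that omit an entire group: no pilots → C(11,7) = 330; no dispatchers → C(9,7) = 36; no mechanics → C(12,7) = 792.
Add back selections omitting two groups (i.e. drawn from a single group): C(5,7) + C(7,7) + C(4,7) = 1.
By inclusion–exclusion: 11440 − 1158 + 1 = 10283.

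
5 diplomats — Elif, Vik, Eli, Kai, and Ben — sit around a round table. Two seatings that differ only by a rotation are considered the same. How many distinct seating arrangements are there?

Fix one person's seat to break rotational symmetry; the remaining 4 people can be arranged in (4)! = 24 ways.

24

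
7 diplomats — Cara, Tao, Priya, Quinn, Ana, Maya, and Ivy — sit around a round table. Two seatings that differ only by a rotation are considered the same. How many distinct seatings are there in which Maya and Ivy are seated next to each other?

240

Glue Maya and Ivy into a block (2 internal orders). Seating 6 units around a circle gives (5)! arrangements.
So 2 × (5)! = 2 × 120 = 240.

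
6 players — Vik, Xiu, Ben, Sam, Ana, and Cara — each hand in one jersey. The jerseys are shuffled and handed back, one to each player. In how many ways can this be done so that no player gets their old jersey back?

265

This is the derangement count D_6: permutations of 6 items with no fixed point.
By inclusion–exclusion this is Σ_{j=0}^{6} (−1)^j C(6,j)·(6−j)!.
Computing: 720 − 720 + 360 − 120 + 30 − 6 + 1 = 265.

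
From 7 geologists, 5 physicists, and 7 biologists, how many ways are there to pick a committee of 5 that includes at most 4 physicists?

Split by how many physicists are chosen (0 through 4).
Sum: C(5,0)·C(14,5) + C(5,1)·C(14,4) + C(5,2)·C(14,3) + C(5,3)·C(14,2) + C(5,4)·C(14,1) = 2002 + 5005 + 3640 + 910 + 70 = 11627.

11627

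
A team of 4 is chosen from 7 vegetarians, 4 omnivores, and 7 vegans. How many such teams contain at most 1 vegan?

1485

Split by how many vegans are chosen (0 through 1).
Sum: C(7,0)·C(11,4) + C(7,1)·C(11,3) = 330 + 1155 = 1485.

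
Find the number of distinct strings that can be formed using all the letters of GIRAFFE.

GIRAFFE has 7 letters with F appearing twice.
Dividing 7! = 5040 by 2! = 2 for the repeated letters gives 2520.

2520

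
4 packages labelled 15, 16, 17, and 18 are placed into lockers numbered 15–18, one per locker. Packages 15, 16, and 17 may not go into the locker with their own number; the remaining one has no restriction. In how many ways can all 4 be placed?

Let Aᵢ (for i ∈ {15, 16, 17}) be the placements that put package i in its forbidden locker. Any j of these fix j positions, leaving (4−j)! ways to fill the rest, and there are C(3,j) ways to pick which j.
By inclusion–exclusion, the number of valid placements is Σ_{j=0}^{3} (−1)^j C(3,j)·(4−j)!.
Computing: 24 − 18 + 6 − 1 = 11.

11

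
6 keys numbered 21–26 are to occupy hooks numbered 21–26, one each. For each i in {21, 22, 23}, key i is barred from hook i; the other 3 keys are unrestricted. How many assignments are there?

Let Aᵢ (for i ∈ {21, 22, 23}) be the placements that put key i in its forbidden hook. Any j of these fix j positions, leaving (6−j)! ways to fill the rest, and there are C(3,j) ways to pick which j.
By inclusion–exclusion, the number of valid placements is Σ_{j=0}^{3} (−1)^j C(3,j)·(6−j)!.
Computing: 720 − 360 + 72 − 6 = 426.

426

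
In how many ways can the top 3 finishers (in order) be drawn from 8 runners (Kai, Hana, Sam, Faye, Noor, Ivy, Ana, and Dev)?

There are 8 choices for 1st place, 7 for 2nd, and 6 for 3rd.
That gives 8 × 7 × 6 = 336.

336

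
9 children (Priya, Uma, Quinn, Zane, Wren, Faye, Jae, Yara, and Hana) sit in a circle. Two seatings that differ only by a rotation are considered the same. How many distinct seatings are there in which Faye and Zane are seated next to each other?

10080

Glue Faye and Zane into a block (2 internal orders). Seating 8 units around a circle gives (7)! arrangements.
So 2 × (7)! = 2 × 5040 = 10080.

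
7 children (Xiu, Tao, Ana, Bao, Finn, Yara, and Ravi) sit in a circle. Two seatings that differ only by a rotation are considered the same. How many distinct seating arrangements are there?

720

Fix one person's seat to break rotational symmetry; the remaining 6 people can be arranged in (6)! = 720 ways.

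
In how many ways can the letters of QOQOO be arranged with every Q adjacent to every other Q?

4

Treat the 2 copies of Q as a single block. The multiset to arrange is then {QQ, O, O, O}, 4 items in all.
That gives (4)!/(3!) = 4 arrangements.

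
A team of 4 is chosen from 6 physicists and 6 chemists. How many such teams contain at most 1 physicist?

Split by how many physicists are chosen (0 through 1).
Sum: C(6,0)·C(6,4) + C(6,1)·C(6,3) = 15 + 120 = 135.

135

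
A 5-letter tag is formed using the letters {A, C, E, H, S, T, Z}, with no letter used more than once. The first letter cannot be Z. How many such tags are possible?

The first letter has 7−1 = 6 choices (anything except Z).
The remaining 4 letters are filled from the other 6 symbols without repetition: 6 × 5 × 4 × 3 = 360.
Total: 6 × 360 = 2160.

2160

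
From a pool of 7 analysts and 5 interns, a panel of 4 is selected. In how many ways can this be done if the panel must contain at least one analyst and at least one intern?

Total 4-person selections from all 12: C(12,4) = 495.
Selections missing a whole group: no analysts → C(5,4) = 5; no interns → C(7,4) = 35.
Both groups omitted at once is impossible, so 495 − 40 = 455.

455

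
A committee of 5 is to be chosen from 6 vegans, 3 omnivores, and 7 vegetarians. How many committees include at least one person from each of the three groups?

With no constraint there are C(16,5) = 4368 possible selections.
Selections missing a whole group: no vegans → C(10,5) = 252; no omnivores → C(13,5) = 1287; no vegetarians → C(9,5) = 126.
Add back selections omitting two groups (i.e. drawn from a single group): C(6,5) + C(3,5) + C(7,5) = 27.
By inclusion–exclusion: 4368 − 1665 + 27 = 2730.

2730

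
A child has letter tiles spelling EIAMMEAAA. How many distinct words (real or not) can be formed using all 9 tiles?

3780

Letter multiplicities in EIAMMEAAA: A×4, E×2, I×1, M×2.
Dividing 9! = 362880 by 4!·2!·2! = 96 for the repeated letters gives 3780.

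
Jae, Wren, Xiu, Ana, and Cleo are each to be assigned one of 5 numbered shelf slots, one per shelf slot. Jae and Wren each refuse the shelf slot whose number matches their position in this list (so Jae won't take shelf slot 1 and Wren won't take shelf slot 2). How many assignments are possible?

78

Let Aᵢ (for i ∈ {1, 2}) be the placements that put person i in their forbidden shelf slot. Any j of these fix j positions, leaving (5−j)! ways to fill the rest, and there are C(2,j) ways to pick which j.
By inclusion–exclusion, the number of valid placements is Σ_{j=0}^{2} (−1)^j C(2,j)·(5−j)!.
Computing: 120 − 48 + 6 = 78.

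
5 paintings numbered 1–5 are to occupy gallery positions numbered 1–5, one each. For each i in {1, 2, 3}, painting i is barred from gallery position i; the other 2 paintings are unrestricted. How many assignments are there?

64

Let Aᵢ (for i ∈ {1, 2, 3}) be the placements that put painting i in its forbidden gallery position. Any j of these fix j positions, leaving (5−j)! ways to fill the rest, and there are C(3,j) ways to pick which j.
By inclusion–exclusion, the number of valid placements is Σ_{j=0}^{3} (−1)^j C(3,j)·(5−j)!.
Computing: 120 − 72 + 18 − 2 = 64.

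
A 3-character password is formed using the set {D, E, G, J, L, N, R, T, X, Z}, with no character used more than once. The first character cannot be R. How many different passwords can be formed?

648

The first character has 10−1 = 9 choices (anything except R).
The remaining 2 characters are filled from the other 9 symbols without repetition: 9 × 8 = 72.
Total: 9 × 72 = 648.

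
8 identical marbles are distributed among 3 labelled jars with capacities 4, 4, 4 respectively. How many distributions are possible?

Ignoring the caps, the number of non-negative solutions to x_1+…+x_3 = 8 is C(10,2) = 45.
Subtract solutions that violate a single cap (substitute x_i' = x_i − (cap_i+1)): x_1 ≥ 5 gives C(5,2) = 10; x_2 ≥ 5 gives C(5,2) = 10; x_3 ≥ 5 gives C(5,2) = 10. Together 30.
No two caps can be exceeded simultaneously, so the pair terms are all 0.
By inclusion–exclusion the count is 45 − 30 + 0 = 15.

15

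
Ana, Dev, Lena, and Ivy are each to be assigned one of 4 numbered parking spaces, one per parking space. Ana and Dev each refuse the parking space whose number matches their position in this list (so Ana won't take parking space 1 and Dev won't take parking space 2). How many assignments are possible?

14

Let Aᵢ (for i ∈ {1, 2}) be the placements that put person i in their forbidden parking space. Any j of these fix j positions, leaving (4−j)! ways to fill the rest, and there are C(2,j) ways to pick which j.
By inclusion–exclusion, the number of valid placements is Σ_{j=0}^{2} (−1)^j C(2,j)·(4−j)!.
Computing: 24 − 12 + 2 = 14.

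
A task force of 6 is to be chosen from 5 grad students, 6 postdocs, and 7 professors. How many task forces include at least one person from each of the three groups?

15470

Unrestricted: C(18,6) = 18564 ways to pick any 6 of the 18.
Subtract selections that omit an entire group: no grad students → C(13,6) = 1716; no postdocs → C(12,6) = 924; no professors → C(11,6) = 462.
Add back selections omitting two groups (i.e. drawn from a single group): C(5,6) + C(6,6) + C(7,6) = 8.
By inclusion–exclusion: 18564 − 3102 + 8 = 15470.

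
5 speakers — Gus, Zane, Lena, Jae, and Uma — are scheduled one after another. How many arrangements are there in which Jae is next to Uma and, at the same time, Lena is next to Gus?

24

Treat {Jae,Uma} as one block (2 orders) and {Lena,Gus} as another (2 orders).
That leaves 3 units to arrange: 2 × 2 × 3! = 4 × 6 = 24.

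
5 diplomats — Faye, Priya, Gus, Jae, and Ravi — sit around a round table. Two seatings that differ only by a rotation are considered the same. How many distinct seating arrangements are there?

24

Fix one person's seat to break rotational symmetry; the remaining 4 people can be arranged in (4)! = 24 ways.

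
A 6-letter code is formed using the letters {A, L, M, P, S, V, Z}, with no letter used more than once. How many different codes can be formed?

This is a permutation of 6 out of 7: P(7,6) = 7!/1!.
That product is 7 × 6 × 5 × 4 × 3 × 2 = 5040.

5040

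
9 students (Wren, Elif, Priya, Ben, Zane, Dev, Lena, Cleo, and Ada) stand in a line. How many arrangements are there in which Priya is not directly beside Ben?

Of the 9! = 362880 arrangements, those with Priya and Ben adjacent number 2 × 8! = 80640 (treat the pair as a block with 2 internal orders).
So 362880 − 80640 = 282240 arrangements keep them apart.

282240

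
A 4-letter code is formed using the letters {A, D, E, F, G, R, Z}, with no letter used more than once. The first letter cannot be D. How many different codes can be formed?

720

The first letter has 7−1 = 6 choices (anything except D).
The remaining 3 letters are filled from the other 6 symbols without repetition: 6 × 5 × 4 = 120.
Total: 6 × 120 = 720.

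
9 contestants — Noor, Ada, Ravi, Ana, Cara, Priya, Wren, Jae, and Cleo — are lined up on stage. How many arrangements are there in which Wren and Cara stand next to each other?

80640

Glue Wren and Cara into one block (2 internal orders), leaving 8 units to arrange in a row.
So the count is 2·(8)! = 80640.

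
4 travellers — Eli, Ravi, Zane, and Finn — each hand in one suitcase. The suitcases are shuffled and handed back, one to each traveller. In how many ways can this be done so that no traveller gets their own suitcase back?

9

This is the derangement count D_4: permutations of 4 items with no fixed point.
By inclusion–exclusion this is Σ_{j=0}^{4} (−1)^j C(4,j)·(4−j)!.
Computing: 24 − 24 + 12 − 4 + 1 = 9.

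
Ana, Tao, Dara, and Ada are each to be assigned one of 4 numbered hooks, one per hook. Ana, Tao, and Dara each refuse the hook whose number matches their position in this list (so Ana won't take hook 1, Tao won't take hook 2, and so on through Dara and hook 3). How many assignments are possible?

Let Aᵢ (for i ∈ {1, 2, 3}) be the placements that put person i in their forbidden hook. Any j of these fix j positions, leaving (4−j)! ways to fill the rest, and there are C(3,j) ways to pick which j.
By inclusion–exclusion, the number of valid placements is Σ_{j=0}^{3} (−1)^j C(3,j)·(4−j)!.
Computing: 24 − 18 + 6 − 1 = 11.

11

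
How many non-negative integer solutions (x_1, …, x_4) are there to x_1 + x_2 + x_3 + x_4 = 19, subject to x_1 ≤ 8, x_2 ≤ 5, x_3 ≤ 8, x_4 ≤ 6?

Without the upper bounds there are C(22,3) = 1540 ways to split 19 among 4 variables.
Subtract solutions that violate a single cap (substitute x_i' = x_i − (cap_i+1)): x_1 ≥ 9 gives C(13,3) = 286; x_2 ≥ 6 gives C(16,3) = 560; x_3 ≥ 9 gives C(13,3) = 286; x_4 ≥ 7 gives C(15,3) = 455. Together 1587.
Add back pairs where two caps are both exceeded: 35 + 4 + 20 + 35 + 84 + 20 = 198.
By inclusion–exclusion the count is 1540 − 1587 + 198 = 151.

151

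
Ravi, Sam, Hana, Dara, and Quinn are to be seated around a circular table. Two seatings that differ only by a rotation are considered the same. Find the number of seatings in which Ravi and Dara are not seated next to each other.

12

All circular seatings of 5 people number (4)! = 24.
Seatings with Ravi beside Dara: treat them as a block with 2 internal orders, giving 2 × (3)! = 12.
Subtracting, 24 − 12 = 12.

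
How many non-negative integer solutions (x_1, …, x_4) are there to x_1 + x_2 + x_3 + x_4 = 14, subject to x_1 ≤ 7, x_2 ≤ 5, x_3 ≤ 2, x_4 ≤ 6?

63

Ignoring the caps, the number of non-negative solutions to x_1+…+x_4 = 14 is C(17,3) = 680.
Subtract solutions that violate a single cap (substitute x_i' = x_i − (cap_i+1)): x_1 ≥ 8 gives C(9,3) = 84; x_2 ≥ 6 gives C(11,3) = 165; x_3 ≥ 3 gives C(14,3) = 364; x_4 ≥ 7 gives C(10,3) = 120. Together 733.
Add back pairs where two caps are both exceeded: 1 + 20 + 0 + 56 + 4 + 35 = 116.
By inclusion–exclusion the count is 680 − 733 + 116 = 63.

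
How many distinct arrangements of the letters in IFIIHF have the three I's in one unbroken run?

Treat the 3 copies of I as a single block. The multiset to arrange is then {III, F, F, H}, 4 items in all.
That gives (4)!/(2!) = 12 arrangements.

12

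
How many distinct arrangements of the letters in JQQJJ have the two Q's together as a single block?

Treat the 2 copies of Q as a single block. The multiset to arrange is then {QQ, J, J, J}, 4 items in all.
That gives (4)!/(3!) = 4 arrangements.

4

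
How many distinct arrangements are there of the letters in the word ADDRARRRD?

The 9 letters of ADDRARRRD have repeats: A appearing twice, D appearing 3 times, and R appearing 4 times.
Dividing 9! = 362880 by 4!·3!·2! = 288 for the repeated letters gives 1260.

1260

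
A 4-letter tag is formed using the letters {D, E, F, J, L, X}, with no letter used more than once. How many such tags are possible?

This is a permutation of 4 out of 6: P(6,4) = 6!/2!.
6 × 5 × 4 × 3 = 360.

360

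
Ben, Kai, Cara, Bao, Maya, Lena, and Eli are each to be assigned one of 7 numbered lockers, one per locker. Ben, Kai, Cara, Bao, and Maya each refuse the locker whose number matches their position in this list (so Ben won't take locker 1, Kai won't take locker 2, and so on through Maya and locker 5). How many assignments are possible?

2428

Let Aᵢ (for 1 ≤ i ≤ 5) be the placements that put person i in their forbidden locker. Any j of these fix j positions, leaving (7−j)! ways to fill the rest, and there are C(5,j) ways to pick which j.
By inclusion–exclusion, the number of valid placements is Σ_{j=0}^{5} (−1)^j C(5,j)·(7−j)!.
Computing: 5040 − 3600 + 1200 − 240 + 30 − 2 = 2428.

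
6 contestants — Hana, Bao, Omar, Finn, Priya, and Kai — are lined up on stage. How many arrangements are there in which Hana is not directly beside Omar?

Of the 6! = 720 arrangements, those with Hana and Omar adjacent number 2 × 5! = 240 (treat the pair as a block with 2 internal orders).
So 720 − 240 = 480 arrangements keep them apart.

480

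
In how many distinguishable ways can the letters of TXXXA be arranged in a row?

20

Letter multiplicities in TXXXA: A×1, T×1, X×3.
So there are 5! / (3!) = 20 distinguishable arrangements.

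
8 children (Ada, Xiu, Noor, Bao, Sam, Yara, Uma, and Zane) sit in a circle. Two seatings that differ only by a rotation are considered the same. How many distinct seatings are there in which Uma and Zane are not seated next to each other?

Without the restriction there are (7)! = 5040 seatings.
Seatings with Uma beside Zane: treat them as a block with 2 internal orders, giving 2 × (6)! = 1440.
Subtracting, 5040 − 1440 = 3600.

3600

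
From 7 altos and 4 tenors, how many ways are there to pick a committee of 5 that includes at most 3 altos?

Split by how many altos are chosen (0 through 3).
Sum: C(7,0)·C(4,5) + C(7,1)·C(4,4) + C(7,2)·C(4,3) + C(7,3)·C(4,2) = 0 + 7 + 84 + 210 = 301.

301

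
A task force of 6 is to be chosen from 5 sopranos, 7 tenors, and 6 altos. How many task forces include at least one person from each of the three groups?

Total 6-person selections from all 18: C(18,6) = 18564.
Selections missing a whole group: no sopranos → C(13,6) = 1716; no tenors → C(11,6) = 462; no altos → C(12,6) = 924.
Add back selections omitting two groups (i.e. drawn from a single group): C(5,6) + C(7,6) + C(6,6) = 8.
By inclusion–exclusion: 18564 − 3102 + 8 = 15470.

15470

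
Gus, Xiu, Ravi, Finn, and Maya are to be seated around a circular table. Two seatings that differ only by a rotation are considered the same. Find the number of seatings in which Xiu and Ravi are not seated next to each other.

Without the restriction there are (4)! = 24 seatings.
Those with Xiu next to Ravi: fuse the pair into one unit and seat 4 units around a circle — 2·(3)! = 12.
Subtracting, 24 − 12 = 12.

12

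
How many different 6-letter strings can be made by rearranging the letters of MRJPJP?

180

Letter multiplicities in MRJPJP: J×2, M×1, P×2, R×1.
So there are 6! / (2!·2!) = 180 distinguishable arrangements.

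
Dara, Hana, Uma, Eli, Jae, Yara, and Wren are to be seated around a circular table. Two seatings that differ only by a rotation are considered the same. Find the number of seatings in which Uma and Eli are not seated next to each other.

480

All circular seatings of 7 people number (6)! = 720.
Those with Uma next to Eli: fuse the pair into one unit and seat 6 units around a circle — 2·(5)! = 240.
Subtracting, 720 − 240 = 480.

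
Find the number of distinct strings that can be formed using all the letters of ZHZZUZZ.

42

ZHZZUZZ has 7 letters with Z appearing 5 times.
The number of distinct arrangements is 7!/(5!) = 5040/120 = 42.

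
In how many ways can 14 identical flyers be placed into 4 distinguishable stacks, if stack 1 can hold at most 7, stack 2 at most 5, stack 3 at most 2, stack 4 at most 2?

10

Without the upper bounds there are C(17,3) = 680 ways to split 14 among 4 stacks.
Subtract solutions that violate a single cap (substitute x_i' = x_i − (cap_i+1)): x_1 ≥ 8 gives C(9,3) = 84; x_2 ≥ 6 gives C(11,3) = 165; x_3 ≥ 3 gives C(14,3) = 364; x_4 ≥ 3 gives C(14,3) = 364. Together 977.
Add back pairs where two caps are both exceeded: 1 + 20 + 20 + 56 + 56 + 165 = 318.
Subtract triples: 0 + 0 + 1 + 10 = 11.
By inclusion–exclusion the count is 680 − 977 + 318 − 11 = 10.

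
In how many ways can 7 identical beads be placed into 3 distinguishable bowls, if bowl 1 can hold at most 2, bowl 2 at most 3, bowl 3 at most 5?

Ignoring the caps, the number of non-negative solutions to x_1+…+x_3 = 7 is C(9,2) = 36.
Subtract solutions that violate a single cap (substitute x_i' = x_i − (cap_i+1)): x_1 ≥ 3 gives C(6,2) = 15; x_2 ≥ 4 gives C(5,2) = 10; x_3 ≥ 6 gives C(3,2) = 3. Together 28.
Add back pairs where two caps are both exceeded: 1 + 0 + 0 = 1.
By inclusion–exclusion the count is 36 − 28 + 1 = 9.

9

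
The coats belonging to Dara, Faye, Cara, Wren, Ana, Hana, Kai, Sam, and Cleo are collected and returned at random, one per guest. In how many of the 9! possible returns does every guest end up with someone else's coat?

133496

This is the derangement count D_9: permutations of 9 items with no fixed point.
By inclusion–exclusion this is Σ_{j=0}^{9} (−1)^j C(9,j)·(9−j)!.
Computing: 362880 − 362880 + 181440 − 60480 + 15120 − 3024 + 504 − 72 + 9 − 1 = 133496.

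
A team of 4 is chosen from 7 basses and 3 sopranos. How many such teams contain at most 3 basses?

175

Split by how many basses are chosen (0 through 3).
Sum: C(7,0)·C(3,4) + C(7,1)·C(3,3) + C(7,2)·C(3,2) + C(7,3)·C(3,1) = 0 + 7 + 63 + 105 = 175.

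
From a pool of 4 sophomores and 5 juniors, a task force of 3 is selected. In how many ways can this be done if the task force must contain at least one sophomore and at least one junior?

70

Total 3-person selections from all 9: C(9,3) = 84.
Subtract selections that omit an entire group: no sophomores → C(5,3) = 10; no juniors → C(4,3) = 4.
Both groups omitted at once is impossible, so 84 − 14 = 70.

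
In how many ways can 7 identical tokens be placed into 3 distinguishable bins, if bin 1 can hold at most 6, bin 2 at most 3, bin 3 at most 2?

11

By stars and bars, unrestricted non-negative solutions to x_1+…+x_3 = 7 number C(7+2,2) = 36.
Subtract solutions that violate a single cap (substitute x_i' = x_i − (cap_i+1)): x_1 ≥ 7 gives C(2,2) = 1; x_2 ≥ 4 gives C(5,2) = 10; x_3 ≥ 3 gives C(6,2) = 15. Together 26.
Add back pairs where two caps are both exceeded: 0 + 0 + 1 = 1.
By inclusion–exclusion the count is 36 − 26 + 1 = 11.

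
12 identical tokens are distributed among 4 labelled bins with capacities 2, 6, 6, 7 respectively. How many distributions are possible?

Ignoring the caps, the number of non-negative solutions to x_1+…+x_4 = 12 is C(15,3) = 455.
Subtract solutions that violate a single cap (substitute x_i' = x_i − (cap_i+1)): x_1 ≥ 3 gives C(12,3) = 220; x_2 ≥ 7 gives C(8,3) = 56; x_3 ≥ 7 gives C(8,3) = 56; x_4 ≥ 8 gives C(7,3) = 35. Together 367.
Add back pairs where two caps are both exceeded: 10 + 10 + 4 + 0 + 0 + 0 = 24.
By inclusion–exclusion the count is 455 − 367 + 24 = 112.

112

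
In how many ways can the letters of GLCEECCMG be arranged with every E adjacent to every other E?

Treat the 2 copies of E as a single block. The multiset to arrange is then {EE, C, C, C, G, G, L, M}, 8 items in all.
That gives (8)!/(3!·2!) = 3360 arrangements.

3360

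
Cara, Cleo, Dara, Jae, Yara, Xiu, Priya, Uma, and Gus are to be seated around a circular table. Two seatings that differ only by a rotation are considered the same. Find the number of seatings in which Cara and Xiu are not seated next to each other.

30240

All circular seatings of 9 people number (8)! = 40320.
Seatings with Cara beside Xiu: treat them as a block with 2 internal orders, giving 2 × (7)! = 10080.
Subtracting, 40320 − 10080 = 30240.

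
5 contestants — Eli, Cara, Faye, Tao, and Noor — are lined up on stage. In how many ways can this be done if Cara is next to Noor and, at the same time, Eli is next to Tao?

Treat {Cara,Noor} as one block (2 orders) and {Eli,Tao} as another (2 orders).
That leaves 3 units to arrange: 2 × 2 × 3! = 4 × 6 = 24.

24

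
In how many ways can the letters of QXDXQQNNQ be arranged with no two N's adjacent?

2940

There are 9!/(4!·2!·2!) = 3780 arrangements of QXDXQQNNQ in total.
If the two N's are adjacent, glue them into one block, leaving 8 items to arrange: (8)!/(4!·2!) = 840 ways.
Subtracting, 3780 − 840 = 2940 arrangements keep the N's apart.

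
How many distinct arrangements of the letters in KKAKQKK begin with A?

6

Fix A in the first position and arrange the remaining 6 letters.
Those 6 letters have K appearing 5 times, giving (6)!/(5!) = 6.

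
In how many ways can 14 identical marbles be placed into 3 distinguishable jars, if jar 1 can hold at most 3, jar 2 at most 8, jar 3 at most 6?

Ignoring the caps, the number of non-negative solutions to x_1+…+x_3 = 14 is C(16,2) = 120.
Subtract solutions that violate a single cap (substitute x_i' = x_i − (cap_i+1)): x_1 ≥ 4 gives C(12,2) = 66; x_2 ≥ 9 gives C(7,2) = 21; x_3 ≥ 7 gives C(9,2) = 36. Together 123.
Add back pairs where two caps are both exceeded: 3 + 10 + 0 = 13.
By inclusion–exclusion the count is 120 − 123 + 13 = 10.

10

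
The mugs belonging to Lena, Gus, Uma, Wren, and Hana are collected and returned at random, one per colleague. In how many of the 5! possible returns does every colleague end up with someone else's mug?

Let Aᵢ be the assignments in which colleague i gets their own mug. We want the size of the complement of A₁∪…∪A_5.
By inclusion–exclusion this is Σ_{j=0}^{5} (−1)^j C(5,j)·(5−j)!.
Computing: 120 − 120 + 60 − 20 + 5 − 1 = 44.

44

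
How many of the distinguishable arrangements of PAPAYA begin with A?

30

With the first slot taken by A, it remains to arrange the other 5 letters (PPAYA).
Those 5 letters have A appearing twice and P appearing twice, giving (5)!/(2!·2!) = 30.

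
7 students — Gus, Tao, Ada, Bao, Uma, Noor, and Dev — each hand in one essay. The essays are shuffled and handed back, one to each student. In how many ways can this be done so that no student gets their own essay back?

Let Aᵢ be the assignments in which student i gets their own essay. We want the size of the complement of A₁∪…∪A_7.
By inclusion–exclusion this is Σ_{j=0}^{7} (−1)^j C(7,j)·(7−j)!.
Computing: 5040 − 5040 + 2520 − 840 + 210 − 42 + 7 − 1 = 1854.

1854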